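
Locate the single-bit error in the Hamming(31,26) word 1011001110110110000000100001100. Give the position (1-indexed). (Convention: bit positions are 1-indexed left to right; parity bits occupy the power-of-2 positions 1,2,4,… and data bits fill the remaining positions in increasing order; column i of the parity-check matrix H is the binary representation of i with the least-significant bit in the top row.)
Syndrome s = H · r^T (mod 2), r = 1011001110110110000000100001100:
  s[0] = (1010101010101010101010101010101)·(1011001110110110000000100001100) mod 2 = 1+0+1+0+0+0+1+0+1+0+1+0+0+0+1+0+0+0+0+0+0+0+1+0+0+0+0+0+1+0+0 mod 2 = 0
  s[1] = (0110011001100110011001100110011)·(1011001110110110000000100001100) mod 2 = 0+0+1+0+0+0+1+0+0+0+1+0+0+1+1+0+0+0+0+0+0+0+1+0+0+0+0+0+0+0+0 mod 2 = 0
  s[2] = (0001111000011110000111100001111)·(1011001110110110000000100001100) mod 2 = 0+0+0+1+0+0+1+0+0+0+0+1+0+1+1+0+0+0+0+0+0+0+1+0+0+0+0+1+1+0+0 mod 2 = 0
  s[3] = (0000000111111110000000011111111)·(1011001110110110000000100001100) mod 2 = 0+0+0+0+0+0+0+1+1+0+1+1+0+1+1+0+0+0+0+0+0+0+0+0+0+0+0+1+1+0+0 mod 2 = 0
  s[4] = (0000000000000001111111111111111)·(1011001110110110000000100001100) mod 2 = 0+0+0+0+0+0+0+0+0+0+0+0+0+0+0+0+0+0+0+0+0+0+1+0+0+0+0+1+1+0+0 mod 2 = 1
Syndrome = 00001
Column i of H is the binary representation of i, so the syndrome is the binary index of the flipped bit.
Read s = 00001 with s[0] as LSB: 0·2^0 + 0·2^1 + 0·2^2 + 0·2^3 + 1·2^4 = 16.
Error is at bit position 16.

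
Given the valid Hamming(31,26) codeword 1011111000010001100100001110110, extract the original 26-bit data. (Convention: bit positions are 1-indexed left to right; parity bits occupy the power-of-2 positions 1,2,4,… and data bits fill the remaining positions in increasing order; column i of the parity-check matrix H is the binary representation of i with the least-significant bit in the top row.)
Parity bits occupy power-of-2 positions; data bits are at positions {3,5,6,7,9,10,11,12,13,14,15,17,18,19,20,21,22,23,24,25,26,27,28,29,30,31} (1-indexed).
Extract: c[3]=1 c[5]=1 c[6]=1 c[7]=1 c[9]=0 c[10]=0 c[11]=0 c[12]=1 c[13]=0 c[14]=0 c[15]=0 c[17]=1 c[18]=0 c[19]=0 c[20]=1 c[21]=0 c[22]=0 c[23]=0 c[24]=0 c[25]=1 c[26]=1 c[27]=1 c[28]=0 c[29]=1 c[30]=1 c[31]=0
Data = 11110001000100100001110110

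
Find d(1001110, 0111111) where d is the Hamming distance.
XOR = 1110001, count of 1s = 4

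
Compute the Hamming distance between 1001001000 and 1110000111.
XOR = 0111001111, count of 1s = 7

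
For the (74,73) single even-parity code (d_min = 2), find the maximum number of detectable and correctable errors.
Detection only: up to d_min − 1 = 1 errors.
Correction: up to ⌊(d_min − 1)/2⌋ = ⌊1/2⌋ = 0 errors.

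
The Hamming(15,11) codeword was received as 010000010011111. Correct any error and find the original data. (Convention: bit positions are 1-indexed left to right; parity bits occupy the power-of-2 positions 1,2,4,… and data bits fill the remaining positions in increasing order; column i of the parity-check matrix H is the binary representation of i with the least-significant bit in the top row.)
Syndrome s = H · r^T (mod 2), r = 010000010011111:
  s[0] = (101010101010101)·(010000010011111) mod 2 = 0+0+0+0+0+0+0+0+0+0+1+0+1+0+1 mod 2 = 1
  s[1] = (011001100110011)·(010000010011111) mod 2 = 0+1+0+0+0+0+0+0+0+0+1+0+0+1+1 mod 2 = 0
  s[2] = (000111100001111)·(010000010011111) mod 2 = 0+0+0+0+0+0+0+0+0+0+0+1+1+1+1 mod 2 = 0
  s[3] = (000000011111111)·(010000010011111) mod 2 = 0+0+0+0+0+0+0+1+0+0+1+1+1+1+1 mod 2 = 0
Syndrome = 1000
Column 1 of H equals this syndrome → error at bit 1 (1-indexed).
Flip bit 1: 010000010011111 → 110000010011111
Extract data bits at positions {3,5,6,7,9,10,11,12,13,14,15}: 00000011111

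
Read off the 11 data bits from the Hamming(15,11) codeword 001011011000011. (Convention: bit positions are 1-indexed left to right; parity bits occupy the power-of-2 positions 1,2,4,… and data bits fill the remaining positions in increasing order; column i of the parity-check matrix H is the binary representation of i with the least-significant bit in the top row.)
Parity bits occupy power-of-2 positions; data bits are at positions {3,5,6,7,9,10,11,12,13,14,15} (1-indexed).
Extract: c[3]=1 c[5]=1 c[6]=1 c[7]=0 c[9]=1 c[10]=0 c[11]=0 c[12]=0 c[13]=0 c[14]=1 c[15]=1
Data = 11101000011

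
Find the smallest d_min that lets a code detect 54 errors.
Detecting e errors requires d_min ≥ e + 1 = 54 + 1 = 55.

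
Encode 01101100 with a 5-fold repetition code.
Repeat each bit 5× and concatenate:
0→00000  1→11111  1→11111  0→00000  1→11111  1→11111  0→00000  0→00000
Codeword = 0000011111111110000011111111110000000000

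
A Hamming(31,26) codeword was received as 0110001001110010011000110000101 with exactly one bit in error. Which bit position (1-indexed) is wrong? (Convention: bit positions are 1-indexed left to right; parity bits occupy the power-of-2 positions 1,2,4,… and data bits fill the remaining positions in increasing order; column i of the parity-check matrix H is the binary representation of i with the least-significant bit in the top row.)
Syndrome s = H · r^T (mod 2), r = 0110001001110010011000110000101:
  s[0] = (1010101010101010101010101010101)·(0110001001110010011000110000101) mod 2 = 0+0+1+0+0+0+1+0+0+0+1+0+0+0+1+0+0+0+1+0+0+0+1+0+0+0+0+0+1+0+1 mod 2 = 0
  s[1] = (0110011001100110011001100110011)·(0110001001110010011000110000101) mod 2 = 0+1+1+0+0+0+1+0+0+1+1+0+0+0+1+0+0+1+1+0+0+0+1+0+0+0+0+0+0+0+1 mod 2 = 0
  s[2] = (0001111000011110000111100001111)·(0110001001110010011000110000101) mod 2 = 0+0+0+0+0+0+1+0+0+0+0+1+0+0+1+0+0+0+0+0+0+0+1+0+0+0+0+0+1+0+1 mod 2 = 0
  s[3] = (0000000111111110000000011111111)·(0110001001110010011000110000101) mod 2 = 0+0+0+0+0+0+0+0+0+1+1+1+0+0+1+0+0+0+0+0+0+0+0+1+0+0+0+0+1+0+1 mod 2 = 1
  s[4] = (0000000000000001111111111111111)·(0110001001110010011000110000101) mod 2 = 0+0+0+0+0+0+0+0+0+0+0+0+0+0+0+0+0+1+1+0+0+0+1+1+0+0+0+0+1+0+1 mod 2 = 0
Syndrome = 00010
Column i of H is the binary representation of i, so the syndrome is the binary index of the flipped bit.
Read s = 00010 with s[0] as LSB: 0·2^0 + 0·2^1 + 0·2^2 + 1·2^3 + 0·2^4 = 8.
Error is at bit position 8.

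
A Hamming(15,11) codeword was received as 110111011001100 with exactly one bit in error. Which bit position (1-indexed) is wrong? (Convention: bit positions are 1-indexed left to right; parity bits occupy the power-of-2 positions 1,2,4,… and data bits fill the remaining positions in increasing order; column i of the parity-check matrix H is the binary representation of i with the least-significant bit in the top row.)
Syndrome s = H · r^T (mod 2), r = 110111011001100:
  s[0] = (101010101010101)·(110111011001100) mod 2 = 1+0+0+0+1+0+0+0+1+0+0+0+1+0+0 mod 2 = 0
  s[1] = (011001100110011)·(110111011001100) mod 2 = 0+1+0+0+0+1+0+0+0+0+0+0+0+0+0 mod 2 = 0
  s[2] = (000111100001111)·(110111011001100) mod 2 = 0+0+0+1+1+1+0+0+0+0+0+1+1+0+0 mod 2 = 1
  s[3] = (000000011111111)·(110111011001100) mod 2 = 0+0+0+0+0+0+0+1+1+0+0+1+1+0+0 mod 2 = 0
Syndrome = 0010
Column i of H is the binary representation of i, so the syndrome is the binary index of the flipped bit.
Read s = 0010 with s[0] as LSB: 0·2^0 + 0·2^1 + 1·2^2 + 0·2^3 = 4.
Error is at bit position 4.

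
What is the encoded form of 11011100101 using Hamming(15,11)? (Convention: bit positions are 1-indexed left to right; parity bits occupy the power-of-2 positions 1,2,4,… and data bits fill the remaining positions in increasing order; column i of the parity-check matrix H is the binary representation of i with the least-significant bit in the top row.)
Codeword c = d · G (mod 2), d = 11011100101:
  c[0] = d·G[:,0] = (11011100101)·(11011010101) mod 2 = 1+1+0+1+1+0+0+0+1+0+1 mod 2 = 0
  c[1] = d·G[:,1] = (11011100101)·(10110110011) mod 2 = 1+0+0+1+0+1+0+0+0+0+1 mod 2 = 0
  c[2] = d·G[:,2] = (11011100101)·(10000000000) mod 2 = 1+0+0+0+0+0+0+0+0+0+0 mod 2 = 1
  c[3] = d·G[:,3] = (11011100101)·(01110001111) mod 2 = 0+1+0+1+0+0+0+0+1+0+1 mod 2 = 0
  c[4] = d·G[:,4] = (11011100101)·(01000000000) mod 2 = 0+1+0+0+0+0+0+0+0+0+0 mod 2 = 1
  c[5] = d·G[:,5] = (11011100101)·(00100000000) mod 2 = 0+0+0+0+0+0+0+0+0+0+0 mod 2 = 0
  c[6] = d·G[:,6] = (11011100101)·(00010000000) mod 2 = 0+0+0+1+0+0+0+0+0+0+0 mod 2 = 1
  c[7] = d·G[:,7] = (11011100101)·(00001111111) mod 2 = 0+0+0+0+1+1+0+0+1+0+1 mod 2 = 0
  c[8] = d·G[:,8] = (11011100101)·(00001000000) mod 2 = 0+0+0+0+1+0+0+0+0+0+0 mod 2 = 1
  c[9] = d·G[:,9] = (11011100101)·(00000100000) mod 2 = 0+0+0+0+0+1+0+0+0+0+0 mod 2 = 1
  c[10] = d·G[:,10] = (11011100101)·(00000010000) mod 2 = 0+0+0+0+0+0+0+0+0+0+0 mod 2 = 0
  c[11] = d·G[:,11] = (11011100101)·(00000001000) mod 2 = 0+0+0+0+0+0+0+0+0+0+0 mod 2 = 0
  c[12] = d·G[:,12] = (11011100101)·(00000000100) mod 2 = 0+0+0+0+0+0+0+0+1+0+0 mod 2 = 1
  c[13] = d·G[:,13] = (11011100101)·(00000000010) mod 2 = 0+0+0+0+0+0+0+0+0+0+0 mod 2 = 0
  c[14] = d·G[:,14] = (11011100101)·(00000000001) mod 2 = 0+0+0+0+0+0+0+0+0+0+1 mod 2 = 1
Codeword = 001010101100101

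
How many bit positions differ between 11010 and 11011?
XOR = 00001, count of 1s = 1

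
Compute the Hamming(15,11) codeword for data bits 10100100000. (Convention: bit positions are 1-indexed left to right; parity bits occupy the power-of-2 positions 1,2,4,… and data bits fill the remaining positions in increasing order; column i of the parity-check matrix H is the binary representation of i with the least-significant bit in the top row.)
Codeword c = d · G (mod 2), d = 10100100000:
  c[0] = d·G[:,0] = (10100100000)·(11011010101) mod 2 = 1+0+0+0+0+0+0+0+0+0+0 mod 2 = 1
  c[1] = d·G[:,1] = (10100100000)·(10110110011) mod 2 = 1+0+1+0+0+1+0+0+0+0+0 mod 2 = 1
  c[2] = d·G[:,2] = (10100100000)·(10000000000) mod 2 = 1+0+0+0+0+0+0+0+0+0+0 mod 2 = 1
  c[3] = d·G[:,3] = (10100100000)·(01110001111) mod 2 = 0+0+1+0+0+0+0+0+0+0+0 mod 2 = 1
  c[4] = d·G[:,4] = (10100100000)·(01000000000) mod 2 = 0+0+0+0+0+0+0+0+0+0+0 mod 2 = 0
  c[5] = d·G[:,5] = (10100100000)·(00100000000) mod 2 = 0+0+1+0+0+0+0+0+0+0+0 mod 2 = 1
  c[6] = d·G[:,6] = (10100100000)·(00010000000) mod 2 = 0+0+0+0+0+0+0+0+0+0+0 mod 2 = 0
  c[7] = d·G[:,7] = (10100100000)·(00001111111) mod 2 = 0+0+0+0+0+1+0+0+0+0+0 mod 2 = 1
  c[8] = d·G[:,8] = (10100100000)·(00001000000) mod 2 = 0+0+0+0+0+0+0+0+0+0+0 mod 2 = 0
  c[9] = d·G[:,9] = (10100100000)·(00000100000) mod 2 = 0+0+0+0+0+1+0+0+0+0+0 mod 2 = 1
  c[10] = d·G[:,10] = (10100100000)·(00000010000) mod 2 = 0+0+0+0+0+0+0+0+0+0+0 mod 2 = 0
  c[11] = d·G[:,11] = (10100100000)·(00000001000) mod 2 = 0+0+0+0+0+0+0+0+0+0+0 mod 2 = 0
  c[12] = d·G[:,12] = (10100100000)·(00000000100) mod 2 = 0+0+0+0+0+0+0+0+0+0+0 mod 2 = 0
  c[13] = d·G[:,13] = (10100100000)·(00000000010) mod 2 = 0+0+0+0+0+0+0+0+0+0+0 mod 2 = 0
  c[14] = d·G[:,14] = (10100100000)·(00000000001) mod 2 = 0+0+0+0+0+0+0+0+0+0+0 mod 2 = 0
Codeword = 111101010100000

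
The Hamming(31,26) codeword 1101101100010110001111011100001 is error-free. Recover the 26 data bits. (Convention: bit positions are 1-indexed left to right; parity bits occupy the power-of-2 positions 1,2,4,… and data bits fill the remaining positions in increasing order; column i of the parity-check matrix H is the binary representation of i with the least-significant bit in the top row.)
Parity bits occupy power-of-2 positions; data bits are at positions {3,5,6,7,9,10,11,12,13,14,15,17,18,19,20,21,22,23,24,25,26,27,28,29,30,31} (1-indexed).
Extract: c[3]=0 c[5]=1 c[6]=0 c[7]=1 c[9]=0 c[10]=0 c[11]=0 c[12]=1 c[13]=0 c[14]=1 c[15]=1 c[17]=0 c[18]=0 c[19]=1 c[20]=1 c[21]=1 c[22]=1 c[23]=0 c[24]=1 c[25]=1 c[26]=1 c[27]=0 c[28]=0 c[29]=0 c[30]=0 c[31]=1
Data = 01010001011001111011100001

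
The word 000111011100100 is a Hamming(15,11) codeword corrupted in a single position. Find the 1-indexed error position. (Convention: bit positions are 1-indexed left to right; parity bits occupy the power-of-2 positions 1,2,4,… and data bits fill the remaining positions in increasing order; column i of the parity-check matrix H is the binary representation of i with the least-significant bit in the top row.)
Syndrome s = H · r^T (mod 2), r = 000111011100100:
  s[0] = (101010101010101)·(000111011100100) mod 2 = 0+0+0+0+1+0+0+0+1+0+0+0+1+0+0 mod 2 = 1
  s[1] = (011001100110011)·(000111011100100) mod 2 = 0+0+0+0+0+1+0+0+0+1+0+0+0+0+0 mod 2 = 0
  s[2] = (000111100001111)·(000111011100100) mod 2 = 0+0+0+1+1+1+0+0+0+0+0+0+1+0+0 mod 2 = 0
  s[3] = (000000011111111)·(000111011100100) mod 2 = 0+0+0+0+0+0+0+1+1+1+0+0+1+0+0 mod 2 = 0
Syndrome = 1000
Column i of H is the binary representation of i, so the syndrome is the binary index of the flipped bit.
Read s = 1000 with s[0] as LSB: 1·2^0 + 0·2^1 + 0·2^2 + 0·2^3 = 1.
Error is at bit position 1.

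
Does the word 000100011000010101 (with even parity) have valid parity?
Sum of all bits: 0+0+0+1+0+0+0+1+1+0+0+0+0+1+0+1+0+1 = 6; 6 mod 2 = 0. Result is 0 → valid parity.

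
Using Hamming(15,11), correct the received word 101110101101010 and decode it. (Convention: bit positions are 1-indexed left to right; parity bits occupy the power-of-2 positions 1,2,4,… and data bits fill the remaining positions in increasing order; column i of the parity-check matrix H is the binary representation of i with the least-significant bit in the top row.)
Syndrome s = H · r^T (mod 2), r = 101110101101010:
  s[0] = (101010101010101)·(101110101101010) mod 2 = 1+0+1+0+1+0+1+0+1+0+0+0+0+0+0 mod 2 = 1
  s[1] = (011001100110011)·(101110101101010) mod 2 = 0+0+1+0+0+0+1+0+0+1+0+0+0+1+0 mod 2 = 0
  s[2] = (000111100001111)·(101110101101010) mod 2 = 0+0+0+1+1+0+1+0+0+0+0+1+0+1+0 mod 2 = 1
  s[3] = (000000011111111)·(101110101101010) mod 2 = 0+0+0+0+0+0+0+0+1+1+0+1+0+1+0 mod 2 = 0
Syndrome = 1010
Column 5 of H equals this syndrome → error at bit 5 (1-indexed).
Flip bit 5: 101110101101010 → 101100101101010
Extract data bits at positions {3,5,6,7,9,10,11,12,13,14,15}: 10011101010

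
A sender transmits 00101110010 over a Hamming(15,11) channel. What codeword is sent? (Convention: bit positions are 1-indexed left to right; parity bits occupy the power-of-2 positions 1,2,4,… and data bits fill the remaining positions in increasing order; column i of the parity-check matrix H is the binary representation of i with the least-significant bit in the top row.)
Codeword c = d · G (mod 2), d = 00101110010:
  c[0] = d·G[:,0] = (00101110010)·(11011010101) mod 2 = 0+0+0+0+1+0+1+0+0+0+0 mod 2 = 0
  c[1] = d·G[:,1] = (00101110010)·(10110110011) mod 2 = 0+0+1+0+0+1+1+0+0+1+0 mod 2 = 0
  c[2] = d·G[:,2] = (00101110010)·(10000000000) mod 2 = 0+0+0+0+0+0+0+0+0+0+0 mod 2 = 0
  c[3] = d·G[:,3] = (00101110010)·(01110001111) mod 2 = 0+0+1+0+0+0+0+0+0+1+0 mod 2 = 0
  c[4] = d·G[:,4] = (00101110010)·(01000000000) mod 2 = 0+0+0+0+0+0+0+0+0+0+0 mod 2 = 0
  c[5] = d·G[:,5] = (00101110010)·(00100000000) mod 2 = 0+0+1+0+0+0+0+0+0+0+0 mod 2 = 1
  c[6] = d·G[:,6] = (00101110010)·(00010000000) mod 2 = 0+0+0+0+0+0+0+0+0+0+0 mod 2 = 0
  c[7] = d·G[:,7] = (00101110010)·(00001111111) mod 2 = 0+0+0+0+1+1+1+0+0+1+0 mod 2 = 0
  c[8] = d·G[:,8] = (00101110010)·(00001000000) mod 2 = 0+0+0+0+1+0+0+0+0+0+0 mod 2 = 1
  c[9] = d·G[:,9] = (00101110010)·(00000100000) mod 2 = 0+0+0+0+0+1+0+0+0+0+0 mod 2 = 1
  c[10] = d·G[:,10] = (00101110010)·(00000010000) mod 2 = 0+0+0+0+0+0+1+0+0+0+0 mod 2 = 1
  c[11] = d·G[:,11] = (00101110010)·(00000001000) mod 2 = 0+0+0+0+0+0+0+0+0+0+0 mod 2 = 0
  c[12] = d·G[:,12] = (00101110010)·(00000000100) mod 2 = 0+0+0+0+0+0+0+0+0+0+0 mod 2 = 0
  c[13] = d·G[:,13] = (00101110010)·(00000000010) mod 2 = 0+0+0+0+0+0+0+0+0+1+0 mod 2 = 1
  c[14] = d·G[:,14] = (00101110010)·(00000000001) mod 2 = 0+0+0+0+0+0+0+0+0+0+0 mod 2 = 0
Codeword = 000001001110010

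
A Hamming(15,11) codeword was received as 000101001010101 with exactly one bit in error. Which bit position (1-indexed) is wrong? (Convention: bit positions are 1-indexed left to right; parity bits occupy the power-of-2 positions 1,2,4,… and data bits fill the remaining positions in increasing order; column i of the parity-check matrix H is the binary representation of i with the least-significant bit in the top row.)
Syndrome s = H · r^T (mod 2), r = 000101001010101:
  s[0] = (101010101010101)·(000101001010101) mod 2 = 0+0+0+0+0+0+0+0+1+0+1+0+1+0+1 mod 2 = 0
  s[1] = (011001100110011)·(000101001010101) mod 2 = 0+0+0+0+0+1+0+0+0+0+1+0+0+0+1 mod 2 = 1
  s[2] = (000111100001111)·(000101001010101) mod 2 = 0+0+0+1+0+1+0+0+0+0+0+0+1+0+1 mod 2 = 0
  s[3] = (000000011111111)·(000101001010101) mod 2 = 0+0+0+0+0+0+0+0+1+0+1+0+1+0+1 mod 2 = 0
Syndrome = 0100
Column i of H is the binary representation of i, so the syndrome is the binary index of the flipped bit.
Read s = 0100 with s[0] as LSB: 0·2^0 + 1·2^1 + 0·2^2 + 0·2^3 = 2.
Error is at bit position 2.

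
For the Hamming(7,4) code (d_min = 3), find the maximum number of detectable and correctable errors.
Detection only: up to d_min − 1 = 2 errors.
Correction: up to ⌊(d_min − 1)/2⌋ = ⌊2/2⌋ = 1 errors.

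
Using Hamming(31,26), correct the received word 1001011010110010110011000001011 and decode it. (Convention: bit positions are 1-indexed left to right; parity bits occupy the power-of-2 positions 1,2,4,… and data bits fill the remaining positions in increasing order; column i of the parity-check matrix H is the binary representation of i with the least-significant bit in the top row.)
Syndrome s = H · r^T (mod 2), r = 1001011010110010110011000001011:
  s[0] = (1010101010101010101010101010101)·(1001011010110010110011000001011) mod 2 = 1+0+0+0+0+0+1+0+1+0+1+0+0+0+1+0+1+0+0+0+1+0+0+0+0+0+0+0+0+0+1 mod 2 = 0
  s[1] = (0110011001100110011001100110011)·(1001011010110010110011000001011) mod 2 = 0+0+0+0+0+1+1+0+0+0+1+0+0+0+1+0+0+1+0+0+0+1+0+0+0+0+0+0+0+1+1 mod 2 = 0
  s[2] = (0001111000011110000111100001111)·(1001011010110010110011000001011) mod 2 = 0+0+0+1+0+1+1+0+0+0+0+1+0+0+1+0+0+0+0+0+1+1+0+0+0+0+0+1+0+1+1 mod 2 = 0
  s[3] = (0000000111111110000000011111111)·(1001011010110010110011000001011) mod 2 = 0+0+0+0+0+0+0+0+1+0+1+1+0+0+1+0+0+0+0+0+0+0+0+0+0+0+0+1+0+1+1 mod 2 = 1
  s[4] = (0000000000000001111111111111111)·(1001011010110010110011000001011) mod 2 = 0+0+0+0+0+0+0+0+0+0+0+0+0+0+0+0+1+1+0+0+1+1+0+0+0+0+0+1+0+1+1 mod 2 = 1
Syndrome = 00011
Column 24 of H equals this syndrome → error at bit 24 (1-indexed).
Flip bit 24: 1001011010110010110011000001011 → 1001011010110010110011010001011
Extract data bits at positions {3,5,6,7,9,10,11,12,13,14,15,17,18,19,20,21,22,23,24,25,26,27,28,29,30,31}: 00111011001110011010001011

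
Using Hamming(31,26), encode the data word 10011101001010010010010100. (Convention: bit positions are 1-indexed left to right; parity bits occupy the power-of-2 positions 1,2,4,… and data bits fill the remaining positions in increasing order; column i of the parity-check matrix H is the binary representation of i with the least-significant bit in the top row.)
Codeword c = d · G (mod 2), d = 10011101001010010010010100:
  c[0] = d·G[:,0] = (10011101001010010010010100)·(11011010101101010101010101) mod 2 = 1+0+0+1+1+0+0+0+0+0+1+0+0+0+0+1+0+0+0+0+0+1+0+1+0+0 mod 2 = 1
  c[1] = d·G[:,1] = (10011101001010010010010100)·(10110110011011001100110011) mod 2 = 1+0+0+1+0+1+0+0+0+0+1+0+1+0+0+0+0+0+0+0+0+1+0+0+0+0 mod 2 = 0
  c[2] = d·G[:,2] = (10011101001010010010010100)·(10000000000000000000000000) mod 2 = 1+0+0+0+0+0+0+0+0+0+0+0+0+0+0+0+0+0+0+0+0+0+0+0+0+0 mod 2 = 1
  c[3] = d·G[:,3] = (10011101001010010010010100)·(01110001111000111100001111) mod 2 = 0+0+0+1+0+0+0+1+0+0+1+0+0+0+0+1+0+0+0+0+0+0+0+1+0+0 mod 2 = 1
  c[4] = d·G[:,4] = (10011101001010010010010100)·(01000000000000000000000000) mod 2 = 0+0+0+0+0+0+0+0+0+0+0+0+0+0+0+0+0+0+0+0+0+0+0+0+0+0 mod 2 = 0
  c[5] = d·G[:,5] = (10011101001010010010010100)·(00100000000000000000000000) mod 2 = 0+0+0+0+0+0+0+0+0+0+0+0+0+0+0+0+0+0+0+0+0+0+0+0+0+0 mod 2 = 0
  c[6] = d·G[:,6] = (10011101001010010010010100)·(00010000000000000000000000) mod 2 = 0+0+0+1+0+0+0+0+0+0+0+0+0+0+0+0+0+0+0+0+0+0+0+0+0+0 mod 2 = 1
  c[7] = d·G[:,7] = (10011101001010010010010100)·(00001111111000000011111111) mod 2 = 0+0+0+0+1+1+0+1+0+0+1+0+0+0+0+0+0+0+1+0+0+1+0+1+0+0 mod 2 = 1
  c[8] = d·G[:,8] = (10011101001010010010010100)·(00001000000000000000000000) mod 2 = 0+0+0+0+1+0+0+0+0+0+0+0+0+0+0+0+0+0+0+0+0+0+0+0+0+0 mod 2 = 1
  c[9] = d·G[:,9] = (10011101001010010010010100)·(00000100000000000000000000) mod 2 = 0+0+0+0+0+1+0+0+0+0+0+0+0+0+0+0+0+0+0+0+0+0+0+0+0+0 mod 2 = 1
  c[10] = d·G[:,10] = (10011101001010010010010100)·(00000010000000000000000000) mod 2 = 0+0+0+0+0+0+0+0+0+0+0+0+0+0+0+0+0+0+0+0+0+0+0+0+0+0 mod 2 = 0
  c[11] = d·G[:,11] = (10011101001010010010010100)·(00000001000000000000000000) mod 2 = 0+0+0+0+0+0+0+1+0+0+0+0+0+0+0+0+0+0+0+0+0+0+0+0+0+0 mod 2 = 1
  c[12] = d·G[:,12] = (10011101001010010010010100)·(00000000100000000000000000) mod 2 = 0+0+0+0+0+0+0+0+0+0+0+0+0+0+0+0+0+0+0+0+0+0+0+0+0+0 mod 2 = 0
  c[13] = d·G[:,13] = (10011101001010010010010100)·(00000000010000000000000000) mod 2 = 0+0+0+0+0+0+0+0+0+0+0+0+0+0+0+0+0+0+0+0+0+0+0+0+0+0 mod 2 = 0
  c[14] = d·G[:,14] = (10011101001010010010010100)·(00000000001000000000000000) mod 2 = 0+0+0+0+0+0+0+0+0+0+1+0+0+0+0+0+0+0+0+0+0+0+0+0+0+0 mod 2 = 1
  c[15] = d·G[:,15] = (10011101001010010010010100)·(00000000000111111111111111) mod 2 = 0+0+0+0+0+0+0+0+0+0+0+0+1+0+0+1+0+0+1+0+0+1+0+1+0+0 mod 2 = 1
  c[16] = d·G[:,16] = (10011101001010010010010100)·(00000000000100000000000000) mod 2 = 0+0+0+0+0+0+0+0+0+0+0+0+0+0+0+0+0+0+0+0+0+0+0+0+0+0 mod 2 = 0
  c[17] = d·G[:,17] = (10011101001010010010010100)·(00000000000010000000000000) mod 2 = 0+0+0+0+0+0+0+0+0+0+0+0+1+0+0+0+0+0+0+0+0+0+0+0+0+0 mod 2 = 1
  c[18] = d·G[:,18] = (10011101001010010010010100)·(00000000000001000000000000) mod 2 = 0+0+0+0+0+0+0+0+0+0+0+0+0+0+0+0+0+0+0+0+0+0+0+0+0+0 mod 2 = 0
  c[19] = d·G[:,19] = (10011101001010010010010100)·(00000000000000100000000000) mod 2 = 0+0+0+0+0+0+0+0+0+0+0+0+0+0+0+0+0+0+0+0+0+0+0+0+0+0 mod 2 = 0
  c[20] = d·G[:,20] = (10011101001010010010010100)·(00000000000000010000000000) mod 2 = 0+0+0+0+0+0+0+0+0+0+0+0+0+0+0+1+0+0+0+0+0+0+0+0+0+0 mod 2 = 1
  c[21] = d·G[:,21] = (10011101001010010010010100)·(00000000000000001000000000) mod 2 = 0+0+0+0+0+0+0+0+0+0+0+0+0+0+0+0+0+0+0+0+0+0+0+0+0+0 mod 2 = 0
  c[22] = d·G[:,22] = (10011101001010010010010100)·(00000000000000000100000000) mod 2 = 0+0+0+0+0+0+0+0+0+0+0+0+0+0+0+0+0+0+0+0+0+0+0+0+0+0 mod 2 = 0
  c[23] = d·G[:,23] = (10011101001010010010010100)·(00000000000000000010000000) mod 2 = 0+0+0+0+0+0+0+0+0+0+0+0+0+0+0+0+0+0+1+0+0+0+0+0+0+0 mod 2 = 1
  c[24] = d·G[:,24] = (10011101001010010010010100)·(00000000000000000001000000) mod 2 = 0+0+0+0+0+0+0+0+0+0+0+0+0+0+0+0+0+0+0+0+0+0+0+0+0+0 mod 2 = 0
  c[25] = d·G[:,25] = (10011101001010010010010100)·(00000000000000000000100000) mod 2 = 0+0+0+0+0+0+0+0+0+0+0+0+0+0+0+0+0+0+0+0+0+0+0+0+0+0 mod 2 = 0
  c[26] = d·G[:,26] = (10011101001010010010010100)·(00000000000000000000010000) mod 2 = 0+0+0+0+0+0+0+0+0+0+0+0+0+0+0+0+0+0+0+0+0+1+0+0+0+0 mod 2 = 1
  c[27] = d·G[:,27] = (10011101001010010010010100)·(00000000000000000000001000) mod 2 = 0+0+0+0+0+0+0+0+0+0+0+0+0+0+0+0+0+0+0+0+0+0+0+0+0+0 mod 2 = 0
  c[28] = d·G[:,28] = (10011101001010010010010100)·(00000000000000000000000100) mod 2 = 0+0+0+0+0+0+0+0+0+0+0+0+0+0+0+0+0+0+0+0+0+0+0+1+0+0 mod 2 = 1
  c[29] = d·G[:,29] = (10011101001010010010010100)·(00000000000000000000000010) mod 2 = 0+0+0+0+0+0+0+0+0+0+0+0+0+0+0+0+0+0+0+0+0+0+0+0+0+0 mod 2 = 0
  c[30] = d·G[:,30] = (10011101001010010010010100)·(00000000000000000000000001) mod 2 = 0+0+0+0+0+0+0+0+0+0+0+0+0+0+0+0+0+0+0+0+0+0+0+0+0+0 mod 2 = 0
Codeword = 1011001111010011010010010010100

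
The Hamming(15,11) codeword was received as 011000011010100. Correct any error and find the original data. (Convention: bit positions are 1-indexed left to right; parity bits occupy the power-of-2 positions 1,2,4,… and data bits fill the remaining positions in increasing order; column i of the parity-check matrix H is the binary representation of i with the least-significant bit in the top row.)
Syndrome s = H · r^T (mod 2), r = 011000011010100:
  s[0] = (101010101010101)·(011000011010100) mod 2 = 0+0+1+0+0+0+0+0+1+0+1+0+1+0+0 mod 2 = 0
  s[1] = (011001100110011)·(011000011010100) mod 2 = 0+1+1+0+0+0+0+0+0+0+1+0+0+0+0 mod 2 = 1
  s[2] = (000111100001111)·(011000011010100) mod 2 = 0+0+0+0+0+0+0+0+0+0+0+0+1+0+0 mod 2 = 1
  s[3] = (000000011111111)·(011000011010100) mod 2 = 0+0+0+0+0+0+0+1+1+0+1+0+1+0+0 mod 2 = 0
Syndrome = 0110
Column 6 of H equals this syndrome → error at bit 6 (1-indexed).
Flip bit 6: 011000011010100 → 011001011010100
Extract data bits at positions {3,5,6,7,9,10,11,12,13,14,15}: 10101010100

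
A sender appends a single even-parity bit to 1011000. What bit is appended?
Sum of data bits: 1+0+1+1+0+0+0 = 3.
3 mod 2 = 1, so parity bit = 1.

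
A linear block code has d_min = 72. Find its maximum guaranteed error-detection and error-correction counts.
(a) Detection requires d_min ≥ e+1, so e ≤ d_min − 1 = 71.
(b) Correction requires d_min ≥ 2t+1, so t ≤ ⌊(d_min − 1)/2⌋ = ⌊71/2⌋ = 35.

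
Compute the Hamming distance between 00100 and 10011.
XOR = 10111, count of 1s = 4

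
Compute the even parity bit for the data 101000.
Sum of data bits: 1+0+1+0+0+0 = 2.
2 mod 2 = 0, so parity bit = 0.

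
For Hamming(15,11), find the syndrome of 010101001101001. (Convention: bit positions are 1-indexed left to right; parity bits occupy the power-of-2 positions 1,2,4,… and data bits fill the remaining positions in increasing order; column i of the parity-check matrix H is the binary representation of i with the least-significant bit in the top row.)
Syndrome s = H · r^T (mod 2), r = 010101001101001:
  s[0] = (101010101010101)·(010101001101001) mod 2 = 0+0+0+0+0+0+0+0+1+0+0+0+0+0+1 mod 2 = 0
  s[1] = (011001100110011)·(010101001101001) mod 2 = 0+1+0+0+0+1+0+0+0+1+0+0+0+0+1 mod 2 = 0
  s[2] = (000111100001111)·(010101001101001) mod 2 = 0+0+0+1+0+1+0+0+0+0+0+1+0+0+1 mod 2 = 0
  s[3] = (000000011111111)·(010101001101001) mod 2 = 0+0+0+0+0+0+0+0+1+1+0+1+0+0+1 mod 2 = 0
Syndrome = 0000
s = 0: no error detected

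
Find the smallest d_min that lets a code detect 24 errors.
Detecting e errors requires d_min ≥ e + 1 = 24 + 1 = 25.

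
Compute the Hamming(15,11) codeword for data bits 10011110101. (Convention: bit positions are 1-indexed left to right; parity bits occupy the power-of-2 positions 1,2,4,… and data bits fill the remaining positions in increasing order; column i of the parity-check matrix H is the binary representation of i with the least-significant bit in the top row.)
Codeword c = d · G (mod 2), d = 10011110101:
  c[0] = d·G[:,0] = (10011110101)·(11011010101) mod 2 = 1+0+0+1+1+0+1+0+1+0+1 mod 2 = 0
  c[1] = d·G[:,1] = (10011110101)·(10110110011) mod 2 = 1+0+0+1+0+1+1+0+0+0+1 mod 2 = 1
  c[2] = d·G[:,2] = (10011110101)·(10000000000) mod 2 = 1+0+0+0+0+0+0+0+0+0+0 mod 2 = 1
  c[3] = d·G[:,3] = (10011110101)·(01110001111) mod 2 = 0+0+0+1+0+0+0+0+1+0+1 mod 2 = 1
  c[4] = d·G[:,4] = (10011110101)·(01000000000) mod 2 = 0+0+0+0+0+0+0+0+0+0+0 mod 2 = 0
  c[5] = d·G[:,5] = (10011110101)·(00100000000) mod 2 = 0+0+0+0+0+0+0+0+0+0+0 mod 2 = 0
  c[6] = d·G[:,6] = (10011110101)·(00010000000) mod 2 = 0+0+0+1+0+0+0+0+0+0+0 mod 2 = 1
  c[7] = d·G[:,7] = (10011110101)·(00001111111) mod 2 = 0+0+0+0+1+1+1+0+1+0+1 mod 2 = 1
  c[8] = d·G[:,8] = (10011110101)·(00001000000) mod 2 = 0+0+0+0+1+0+0+0+0+0+0 mod 2 = 1
  c[9] = d·G[:,9] = (10011110101)·(00000100000) mod 2 = 0+0+0+0+0+1+0+0+0+0+0 mod 2 = 1
  c[10] = d·G[:,10] = (10011110101)·(00000010000) mod 2 = 0+0+0+0+0+0+1+0+0+0+0 mod 2 = 1
  c[11] = d·G[:,11] = (10011110101)·(00000001000) mod 2 = 0+0+0+0+0+0+0+0+0+0+0 mod 2 = 0
  c[12] = d·G[:,12] = (10011110101)·(00000000100) mod 2 = 0+0+0+0+0+0+0+0+1+0+0 mod 2 = 1
  c[13] = d·G[:,13] = (10011110101)·(00000000010) mod 2 = 0+0+0+0+0+0+0+0+0+0+0 mod 2 = 0
  c[14] = d·G[:,14] = (10011110101)·(00000000001) mod 2 = 0+0+0+0+0+0+0+0+0+0+1 mod 2 = 1
Codeword = 011100111110101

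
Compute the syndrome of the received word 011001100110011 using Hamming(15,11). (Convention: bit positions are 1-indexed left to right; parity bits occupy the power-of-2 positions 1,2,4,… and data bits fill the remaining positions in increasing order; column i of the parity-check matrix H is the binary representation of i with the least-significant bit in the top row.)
Syndrome s = H · r^T (mod 2), r = 011001100110011:
  s[0] = (101010101010101)·(011001100110011) mod 2 = 0+0+1+0+0+0+1+0+0+0+1+0+0+0+1 mod 2 = 0
  s[1] = (011001100110011)·(011001100110011) mod 2 = 0+1+1+0+0+1+1+0+0+1+1+0+0+1+1 mod 2 = 0
  s[2] = (000111100001111)·(011001100110011) mod 2 = 0+0+0+0+0+1+1+0+0+0+0+0+0+1+1 mod 2 = 0
  s[3] = (000000011111111)·(011001100110011) mod 2 = 0+0+0+0+0+0+0+0+0+1+1+0+0+1+1 mod 2 = 0
Syndrome = 0000
s = 0: no error detected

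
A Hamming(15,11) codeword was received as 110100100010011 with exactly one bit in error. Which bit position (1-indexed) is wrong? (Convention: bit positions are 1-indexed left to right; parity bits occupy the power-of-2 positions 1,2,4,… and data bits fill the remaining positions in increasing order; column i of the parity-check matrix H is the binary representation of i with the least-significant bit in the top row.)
Syndrome s = H · r^T (mod 2), r = 110100100010011:
  s[0] = (101010101010101)·(110100100010011) mod 2 = 1+0+0+0+0+0+1+0+0+0+1+0+0+0+1 mod 2 = 0
  s[1] = (011001100110011)·(110100100010011) mod 2 = 0+1+0+0+0+0+1+0+0+0+1+0+0+1+1 mod 2 = 1
  s[2] = (000111100001111)·(110100100010011) mod 2 = 0+0+0+1+0+0+1+0+0+0+0+0+0+1+1 mod 2 = 0
  s[3] = (000000011111111)·(110100100010011) mod 2 = 0+0+0+0+0+0+0+0+0+0+1+0+0+1+1 mod 2 = 1
Syndrome = 0101
Column i of H is the binary representation of i, so the syndrome is the binary index of the flipped bit.
Read s = 0101 with s[0] as LSB: 0·2^0 + 1·2^1 + 0·2^2 + 1·2^3 = 10.
Error is at bit position 10.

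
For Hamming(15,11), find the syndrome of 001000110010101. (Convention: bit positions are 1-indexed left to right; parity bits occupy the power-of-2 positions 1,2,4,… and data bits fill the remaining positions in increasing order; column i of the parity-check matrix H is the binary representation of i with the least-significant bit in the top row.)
Syndrome s = H · r^T (mod 2), r = 001000110010101:
  s[0] = (101010101010101)·(001000110010101) mod 2 = 0+0+1+0+0+0+1+0+0+0+1+0+1+0+1 mod 2 = 1
  s[1] = (011001100110011)·(001000110010101) mod 2 = 0+0+1+0+0+0+1+0+0+0+1+0+0+0+1 mod 2 = 0
  s[2] = (000111100001111)·(001000110010101) mod 2 = 0+0+0+0+0+0+1+0+0+0+0+0+1+0+1 mod 2 = 1
  s[3] = (000000011111111)·(001000110010101) mod 2 = 0+0+0+0+0+0+0+1+0+0+1+0+1+0+1 mod 2 = 0
Syndrome = 1010
Non-zero syndrome: error at position 5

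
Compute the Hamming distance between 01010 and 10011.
XOR = 11001, count of 1s = 3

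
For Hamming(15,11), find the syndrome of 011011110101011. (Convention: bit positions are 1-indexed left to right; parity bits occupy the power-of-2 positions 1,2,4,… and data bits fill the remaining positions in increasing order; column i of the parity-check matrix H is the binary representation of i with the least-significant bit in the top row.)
Syndrome s = H · r^T (mod 2), r = 011011110101011:
  s[0] = (101010101010101)·(011011110101011) mod 2 = 0+0+1+0+1+0+1+0+0+0+0+0+0+0+1 mod 2 = 0
  s[1] = (011001100110011)·(011011110101011) mod 2 = 0+1+1+0+0+1+1+0+0+1+0+0+0+1+1 mod 2 = 1
  s[2] = (000111100001111)·(011011110101011) mod 2 = 0+0+0+0+1+1+1+0+0+0+0+1+0+1+1 mod 2 = 0
  s[3] = (000000011111111)·(011011110101011) mod 2 = 0+0+0+0+0+0+0+1+0+1+0+1+0+1+1 mod 2 = 1
Syndrome = 0101
Non-zero syndrome: error at position 10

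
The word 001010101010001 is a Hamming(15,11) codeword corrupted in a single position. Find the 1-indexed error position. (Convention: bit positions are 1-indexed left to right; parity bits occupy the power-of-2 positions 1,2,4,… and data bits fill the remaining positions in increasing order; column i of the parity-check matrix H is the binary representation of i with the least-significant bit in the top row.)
Syndrome s = H · r^T (mod 2), r = 001010101010001:
  s[0] = (101010101010101)·(001010101010001) mod 2 = 0+0+1+0+1+0+1+0+1+0+1+0+0+0+1 mod 2 = 0
  s[1] = (011001100110011)·(001010101010001) mod 2 = 0+0+1+0+0+0+1+0+0+0+1+0+0+0+1 mod 2 = 0
  s[2] = (000111100001111)·(001010101010001) mod 2 = 0+0+0+0+1+0+1+0+0+0+0+0+0+0+1 mod 2 = 1
  s[3] = (000000011111111)·(001010101010001) mod 2 = 0+0+0+0+0+0+0+0+1+0+1+0+0+0+1 mod 2 = 1
Syndrome = 0011
Column i of H is the binary representation of i, so the syndrome is the binary index of the flipped bit.
Read s = 0011 with s[0] as LSB: 0·2^0 + 0·2^1 + 1·2^2 + 1·2^3 = 12.
Error is at bit position 12.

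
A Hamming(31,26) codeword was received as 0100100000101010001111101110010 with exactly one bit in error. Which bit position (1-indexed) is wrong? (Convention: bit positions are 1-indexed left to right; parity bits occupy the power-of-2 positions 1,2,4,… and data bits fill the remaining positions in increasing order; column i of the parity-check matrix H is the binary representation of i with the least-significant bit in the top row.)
Syndrome s = H · r^T (mod 2), r = 0100100000101010001111101110010:
  s[0] = (1010101010101010101010101010101)·(0100100000101010001111101110010) mod 2 = 0+0+0+0+1+0+0+0+0+0+1+0+1+0+1+0+0+0+1+0+1+0+1+0+1+0+1+0+0+0+0 mod 2 = 1
  s[1] = (0110011001100110011001100110011)·(0100100000101010001111101110010) mod 2 = 0+1+0+0+0+0+0+0+0+0+1+0+0+0+1+0+0+0+1+0+0+1+1+0+0+1+1+0+0+1+0 mod 2 = 1
  s[2] = (0001111000011110000111100001111)·(0100100000101010001111101110010) mod 2 = 0+0+0+0+1+0+0+0+0+0+0+0+1+0+1+0+0+0+0+1+1+1+1+0+0+0+0+0+0+1+0 mod 2 = 0
  s[3] = (0000000111111110000000011111111)·(0100100000101010001111101110010) mod 2 = 0+0+0+0+0+0+0+0+0+0+1+0+1+0+1+0+0+0+0+0+0+0+0+0+1+1+1+0+0+1+0 mod 2 = 1
  s[4] = (0000000000000001111111111111111)·(0100100000101010001111101110010) mod 2 = 0+0+0+0+0+0+0+0+0+0+0+0+0+0+0+0+0+0+1+1+1+1+1+0+1+1+1+0+0+1+0 mod 2 = 1
Syndrome = 11011
Column i of H is the binary representation of i, so the syndrome is the binary index of the flipped bit.
Read s = 11011 with s[0] as LSB: 1·2^0 + 1·2^1 + 0·2^2 + 1·2^3 + 1·2^4 = 27.
Error is at bit position 27.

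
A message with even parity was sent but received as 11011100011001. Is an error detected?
Sum of received bits: 1+1+0+1+1+1+0+0+0+1+1+0+0+1 = 8; 8 mod 2 = 0. Result is 0 → no error detected.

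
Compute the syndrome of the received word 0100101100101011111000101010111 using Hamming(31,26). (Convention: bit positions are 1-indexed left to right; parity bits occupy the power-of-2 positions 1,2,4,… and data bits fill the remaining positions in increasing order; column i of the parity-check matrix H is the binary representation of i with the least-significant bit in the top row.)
Syndrome s = H · r^T (mod 2), r = 0100101100101011111000101010111:
  s[0] = (1010101010101010101010101010101)·(0100101100101011111000101010111) mod 2 = 0+0+0+0+1+0+1+0+0+0+1+0+1+0+1+0+1+0+1+0+0+0+1+0+1+0+1+0+1+0+1 mod 2 = 0
  s[1] = (0110011001100110011001100110011)·(0100101100101011111000101010111) mod 2 = 0+1+0+0+0+0+1+0+0+0+1+0+0+0+1+0+0+1+1+0+0+0+1+0+0+0+1+0+0+1+1 mod 2 = 0
  s[2] = (0001111000011110000111100001111)·(0100101100101011111000101010111) mod 2 = 0+0+0+0+1+0+1+0+0+0+0+0+1+0+1+0+0+0+0+0+0+0+1+0+0+0+0+0+1+1+1 mod 2 = 0
  s[3] = (0000000111111110000000011111111)·(0100101100101011111000101010111) mod 2 = 0+0+0+0+0+0+0+1+0+0+1+0+1+0+1+0+0+0+0+0+0+0+0+0+1+0+1+0+1+1+1 mod 2 = 1
  s[4] = (0000000000000001111111111111111)·(0100101100101011111000101010111) mod 2 = 0+0+0+0+0+0+0+0+0+0+0+0+0+0+0+1+1+1+1+0+0+0+1+0+1+0+1+0+1+1+1 mod 2 = 0
Syndrome = 00010
Non-zero syndrome: error at position 8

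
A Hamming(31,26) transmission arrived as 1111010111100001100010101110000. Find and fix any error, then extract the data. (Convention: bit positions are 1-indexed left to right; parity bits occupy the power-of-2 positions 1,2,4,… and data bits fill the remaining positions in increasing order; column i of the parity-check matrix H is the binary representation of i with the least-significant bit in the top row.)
Syndrome s = H · r^T (mod 2), r = 1111010111100001100010101110000:
  s[0] = (1010101010101010101010101010101)·(1111010111100001100010101110000) mod 2 = 1+0+1+0+0+0+0+0+1+0+1+0+0+0+0+0+1+0+0+0+1+0+1+0+1+0+1+0+0+0+0 mod 2 = 1
  s[1] = (0110011001100110011001100110011)·(1111010111100001100010101110000) mod 2 = 0+1+1+0+0+1+0+0+0+1+1+0+0+0+0+0+0+0+0+0+0+0+1+0+0+1+1+0+0+0+0 mod 2 = 0
  s[2] = (0001111000011110000111100001111)·(1111010111100001100010101110000) mod 2 = 0+0+0+1+0+1+0+0+0+0+0+0+0+0+0+0+0+0+0+0+1+0+1+0+0+0+0+0+0+0+0 mod 2 = 0
  s[3] = (0000000111111110000000011111111)·(1111010111100001100010101110000) mod 2 = 0+0+0+0+0+0+0+1+1+1+1+0+0+0+0+0+0+0+0+0+0+0+0+0+1+1+1+0+0+0+0 mod 2 = 1
  s[4] = (0000000000000001111111111111111)·(1111010111100001100010101110000) mod 2 = 0+0+0+0+0+0+0+0+0+0+0+0+0+0+0+1+1+0+0+0+1+0+1+0+1+1+1+0+0+0+0 mod 2 = 1
Syndrome = 10011
Column 25 of H equals this syndrome → error at bit 25 (1-indexed).
Flip bit 25: 1111010111100001100010101110000 → 1111010111100001100010100110000
Extract data bits at positions {3,5,6,7,9,10,11,12,13,14,15,17,18,19,20,21,22,23,24,25,26,27,28,29,30,31}: 10101110000100010100110000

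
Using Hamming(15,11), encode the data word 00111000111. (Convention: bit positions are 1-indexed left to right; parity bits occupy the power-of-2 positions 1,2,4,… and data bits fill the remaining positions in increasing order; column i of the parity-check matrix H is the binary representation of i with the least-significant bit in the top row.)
Codeword c = d · G (mod 2), d = 00111000111:
  c[0] = d·G[:,0] = (00111000111)·(11011010101) mod 2 = 0+0+0+1+1+0+0+0+1+0+1 mod 2 = 0
  c[1] = d·G[:,1] = (00111000111)·(10110110011) mod 2 = 0+0+1+1+0+0+0+0+0+1+1 mod 2 = 0
  c[2] = d·G[:,2] = (00111000111)·(10000000000) mod 2 = 0+0+0+0+0+0+0+0+0+0+0 mod 2 = 0
  c[3] = d·G[:,3] = (00111000111)·(01110001111) mod 2 = 0+0+1+1+0+0+0+0+1+1+1 mod 2 = 1
  c[4] = d·G[:,4] = (00111000111)·(01000000000) mod 2 = 0+0+0+0+0+0+0+0+0+0+0 mod 2 = 0
  c[5] = d·G[:,5] = (00111000111)·(00100000000) mod 2 = 0+0+1+0+0+0+0+0+0+0+0 mod 2 = 1
  c[6] = d·G[:,6] = (00111000111)·(00010000000) mod 2 = 0+0+0+1+0+0+0+0+0+0+0 mod 2 = 1
  c[7] = d·G[:,7] = (00111000111)·(00001111111) mod 2 = 0+0+0+0+1+0+0+0+1+1+1 mod 2 = 0
  c[8] = d·G[:,8] = (00111000111)·(00001000000) mod 2 = 0+0+0+0+1+0+0+0+0+0+0 mod 2 = 1
  c[9] = d·G[:,9] = (00111000111)·(00000100000) mod 2 = 0+0+0+0+0+0+0+0+0+0+0 mod 2 = 0
  c[10] = d·G[:,10] = (00111000111)·(00000010000) mod 2 = 0+0+0+0+0+0+0+0+0+0+0 mod 2 = 0
  c[11] = d·G[:,11] = (00111000111)·(00000001000) mod 2 = 0+0+0+0+0+0+0+0+0+0+0 mod 2 = 0
  c[12] = d·G[:,12] = (00111000111)·(00000000100) mod 2 = 0+0+0+0+0+0+0+0+1+0+0 mod 2 = 1
  c[13] = d·G[:,13] = (00111000111)·(00000000010) mod 2 = 0+0+0+0+0+0+0+0+0+1+0 mod 2 = 1
  c[14] = d·G[:,14] = (00111000111)·(00000000001) mod 2 = 0+0+0+0+0+0+0+0+0+0+1 mod 2 = 1
Codeword = 000101101000111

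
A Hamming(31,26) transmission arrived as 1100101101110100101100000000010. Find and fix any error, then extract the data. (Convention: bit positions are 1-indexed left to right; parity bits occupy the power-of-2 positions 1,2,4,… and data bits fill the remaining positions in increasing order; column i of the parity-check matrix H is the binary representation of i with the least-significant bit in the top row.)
Syndrome s = H · r^T (mod 2), r = 1100101101110100101100000000010:
  s[0] = (1010101010101010101010101010101)·(1100101101110100101100000000010) mod 2 = 1+0+0+0+1+0+1+0+0+0+1+0+0+0+0+0+1+0+1+0+0+0+0+0+0+0+0+0+0+0+0 mod 2 = 0
  s[1] = (0110011001100110011001100110011)·(1100101101110100101100000000010) mod 2 = 0+1+0+0+0+0+1+0+0+1+1+0+0+1+0+0+0+0+1+0+0+0+0+0+0+0+0+0+0+1+0 mod 2 = 1
  s[2] = (0001111000011110000111100001111)·(1100101101110100101100000000010) mod 2 = 0+0+0+0+1+0+1+0+0+0+0+1+0+1+0+0+0+0+0+1+0+0+0+0+0+0+0+0+0+1+0 mod 2 = 0
  s[3] = (0000000111111110000000011111111)·(1100101101110100101100000000010) mod 2 = 0+0+0+0+0+0+0+1+0+1+1+1+0+1+0+0+0+0+0+0+0+0+0+0+0+0+0+0+0+1+0 mod 2 = 0
  s[4] = (0000000000000001111111111111111)·(1100101101110100101100000000010) mod 2 = 0+0+0+0+0+0+0+0+0+0+0+0+0+0+0+0+1+0+1+1+0+0+0+0+0+0+0+0+0+1+0 mod 2 = 0
Syndrome = 01000
Column 2 of H equals this syndrome → error at bit 2 (1-indexed).
Flip bit 2: 1100101101110100101100000000010 → 1000101101110100101100000000010
Extract data bits at positions {3,5,6,7,9,10,11,12,13,14,15,17,18,19,20,21,22,23,24,25,26,27,28,29,30,31}: 01010111010101100000000010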